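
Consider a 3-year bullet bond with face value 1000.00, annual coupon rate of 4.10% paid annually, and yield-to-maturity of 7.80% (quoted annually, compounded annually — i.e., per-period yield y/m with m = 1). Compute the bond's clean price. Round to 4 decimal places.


Answer: Price = 904.3023

Derivation:
Coupon per period c = face * coupon_rate / m = 41.000000
Periods per year m = 1; per-period yield y/m = 0.078000
Number of cashflows N = 3
Cashflows (t years, CF_t, discount factor 1/(1+y/m)^(m*t), PV):
  t = 1.0000: CF_t = 41.000000, DF = 0.927644, PV = 38.033395
  t = 2.0000: CF_t = 41.000000, DF = 0.860523, PV = 35.281443
  t = 3.0000: CF_t = 1041.000000, DF = 0.798259, PV = 830.987416
Price P = sum_t PV_t = 904.302254


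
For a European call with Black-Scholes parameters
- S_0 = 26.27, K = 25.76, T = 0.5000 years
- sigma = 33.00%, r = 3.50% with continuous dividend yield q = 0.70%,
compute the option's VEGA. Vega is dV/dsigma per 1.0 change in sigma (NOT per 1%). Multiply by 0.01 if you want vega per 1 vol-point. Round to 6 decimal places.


d1 = 0.2606854249; d2 = 0.0273401871
phi(d1) = 0.3856145519; exp(-qT) = 0.9965061179; exp(-rT) = 0.9826522357
Vega = S * exp(-qT) * phi(d1) * sqrt(T) = 26.2700 * 0.9965061179 * 0.3856145519 * 0.7071067812 = 7.138031

Answer: Vega = 7.138031


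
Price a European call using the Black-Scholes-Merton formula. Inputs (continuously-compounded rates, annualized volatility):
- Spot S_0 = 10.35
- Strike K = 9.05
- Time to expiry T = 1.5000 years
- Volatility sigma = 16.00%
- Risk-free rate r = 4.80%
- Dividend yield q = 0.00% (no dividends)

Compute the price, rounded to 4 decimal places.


Answer: Price = 2.0661

Derivation:
d1 = (ln(S/K) + (r - q + 0.5*sigma^2) * T) / (sigma * sqrt(T)) = 1.15035061
d2 = d1 - sigma * sqrt(T) = 0.95439143
exp(-rT) = 0.93053090; exp(-qT) = 1.00000000
C = S_0 * exp(-qT) * N(d1) - K * exp(-rT) * N(d2)
N(d1) = 0.87500025; N(d2) = 0.83005723
C = 10.3500 * 1.00000000 * 0.87500025 - 9.0500 * 0.93053090 * 0.83005723 = 2.0661


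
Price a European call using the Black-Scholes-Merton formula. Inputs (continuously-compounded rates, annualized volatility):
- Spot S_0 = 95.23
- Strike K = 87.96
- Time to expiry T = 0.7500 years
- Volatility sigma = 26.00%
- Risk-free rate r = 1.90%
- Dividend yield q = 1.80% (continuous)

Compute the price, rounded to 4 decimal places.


d1 = (ln(S/K) + (r - q + 0.5*sigma^2) * T) / (sigma * sqrt(T)) = 0.46859903
d2 = d1 - sigma * sqrt(T) = 0.24343242
exp(-rT) = 0.98585105; exp(-qT) = 0.98659072
C = S_0 * exp(-qT) * N(d1) - K * exp(-rT) * N(d2)
N(d1) = 0.68032186; N(d2) = 0.59616479
C = 95.2300 * 0.98659072 * 0.68032186 - 87.9600 * 0.98585105 * 0.59616479 = 12.2216

Answer: Price = 12.2216


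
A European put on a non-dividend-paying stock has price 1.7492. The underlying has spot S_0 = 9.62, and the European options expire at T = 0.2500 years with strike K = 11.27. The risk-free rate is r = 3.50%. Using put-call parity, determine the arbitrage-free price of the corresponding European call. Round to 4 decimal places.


Answer: Call price = 0.1974

Derivation:
Put-call parity: C - P = S_0 * exp(-qT) - K * exp(-rT).
S_0 * exp(-qT) = 9.6200 * 1.00000000 = 9.62000000
K * exp(-rT) = 11.2700 * 0.99128817 = 11.17181767
C = P + S*exp(-qT) - K*exp(-rT)
C = 1.7492 + 9.62000000 - 11.17181767 = 0.1974


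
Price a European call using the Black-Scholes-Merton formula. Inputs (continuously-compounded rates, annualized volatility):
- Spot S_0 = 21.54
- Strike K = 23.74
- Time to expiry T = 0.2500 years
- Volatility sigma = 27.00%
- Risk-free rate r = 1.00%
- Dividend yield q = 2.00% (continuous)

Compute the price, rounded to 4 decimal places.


d1 = (ln(S/K) + (r - q + 0.5*sigma^2) * T) / (sigma * sqrt(T)) = -0.67138680
d2 = d1 - sigma * sqrt(T) = -0.80638680
exp(-rT) = 0.99750312; exp(-qT) = 0.99501248
C = S_0 * exp(-qT) * N(d1) - K * exp(-rT) * N(d2)
N(d1) = 0.25098708; N(d2) = 0.21000993
C = 21.5400 * 0.99501248 * 0.25098708 - 23.7400 * 0.99750312 * 0.21000993 = 0.4061

Answer: Price = 0.4061


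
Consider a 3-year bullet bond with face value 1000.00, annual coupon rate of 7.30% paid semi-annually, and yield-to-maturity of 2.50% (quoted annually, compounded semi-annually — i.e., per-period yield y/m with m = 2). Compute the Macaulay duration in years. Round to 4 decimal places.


Coupon per period c = face * coupon_rate / m = 36.500000
Periods per year m = 2; per-period yield y/m = 0.012500
Number of cashflows N = 6
Cashflows (t years, CF_t, discount factor 1/(1+y/m)^(m*t), PV):
  t = 0.5000: CF_t = 36.500000, DF = 0.987654, PV = 36.049383
  t = 1.0000: CF_t = 36.500000, DF = 0.975461, PV = 35.604329
  t = 1.5000: CF_t = 36.500000, DF = 0.963418, PV = 35.164769
  t = 2.0000: CF_t = 36.500000, DF = 0.951524, PV = 34.730636
  t = 2.5000: CF_t = 36.500000, DF = 0.939777, PV = 34.301863
  t = 3.0000: CF_t = 1036.500000, DF = 0.928175, PV = 962.053259
Price P = sum_t PV_t = 1137.904238
Macaulay numerator sum_t t * PV_t:
  t * PV_t at t = 0.5000: 18.024691
  t * PV_t at t = 1.0000: 35.604329
  t * PV_t at t = 1.5000: 52.747153
  t * PV_t at t = 2.0000: 69.461272
  t * PV_t at t = 2.5000: 85.754657
  t * PV_t at t = 3.0000: 2886.159777
Macaulay duration D = (sum_t t * PV_t) / P = 3147.751879 / 1137.904238 = 2.766271

Answer: Macaulay duration = 2.7663 years


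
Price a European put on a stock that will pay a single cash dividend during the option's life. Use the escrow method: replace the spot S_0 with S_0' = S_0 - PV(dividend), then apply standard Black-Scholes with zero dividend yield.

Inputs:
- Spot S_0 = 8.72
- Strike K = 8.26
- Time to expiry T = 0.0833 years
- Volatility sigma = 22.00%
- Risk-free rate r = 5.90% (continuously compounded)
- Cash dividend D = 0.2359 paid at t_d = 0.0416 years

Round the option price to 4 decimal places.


Answer: Price = 0.1048

Derivation:
PV(D) = D * exp(-r * t_d) = 0.2359 * 0.99754861 = 0.23532172
S_0' = S_0 - PV(D) = 8.7200 - 0.23532172 = 8.48467828
d1 = (ln(S_0'/K) + (r + sigma^2/2)*T) / (sigma*sqrt(T)) = 0.53181376
d2 = d1 - sigma*sqrt(T) = 0.46831794
exp(-rT) = 0.99509736
N(-d1) = 0.29742749; N(-d2) = 0.31977862
P = K * exp(-rT) * N(-d2) - S_0' * N(-d1) = 8.2600 * 0.99509736 * 0.31977862 - 8.48467828 * 0.29742749 = 0.1048


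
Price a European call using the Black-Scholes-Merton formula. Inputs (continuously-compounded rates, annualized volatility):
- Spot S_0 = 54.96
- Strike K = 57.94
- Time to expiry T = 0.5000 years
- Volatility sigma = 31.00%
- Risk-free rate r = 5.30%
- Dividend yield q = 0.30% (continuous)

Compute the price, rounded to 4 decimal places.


Answer: Price = 4.1222

Derivation:
d1 = (ln(S/K) + (r - q + 0.5*sigma^2) * T) / (sigma * sqrt(T)) = -0.01723217
d2 = d1 - sigma * sqrt(T) = -0.23643527
exp(-rT) = 0.97384804; exp(-qT) = 0.99850112
C = S_0 * exp(-qT) * N(d1) - K * exp(-rT) * N(d2)
N(d1) = 0.49312570; N(d2) = 0.40654747
C = 54.9600 * 0.99850112 * 0.49312570 - 57.9400 * 0.97384804 * 0.40654747 = 4.1222


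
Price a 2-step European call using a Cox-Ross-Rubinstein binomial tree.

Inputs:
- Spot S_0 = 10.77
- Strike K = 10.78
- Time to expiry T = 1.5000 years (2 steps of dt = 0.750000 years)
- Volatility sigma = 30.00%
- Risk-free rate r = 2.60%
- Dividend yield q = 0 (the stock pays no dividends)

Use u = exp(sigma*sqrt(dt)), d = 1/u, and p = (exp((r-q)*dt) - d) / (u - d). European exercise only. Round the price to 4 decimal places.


Answer: Price = V(0,0) = 1.5761

Derivation:
dt = T/N = 0.750000
u = exp(sigma*sqrt(dt)) = 1.296681; d = 1/u = 0.771200
p = (exp((r-q)*dt) - d) / (u - d) = 0.472884
Discount per step: exp(-r*dt) = 0.980689
Stock lattice S(k, i) with i counting down-moves:
  k=0: S(0,0) = 10.7700
  k=1: S(1,0) = 13.9653; S(1,1) = 8.3058
  k=2: S(2,0) = 18.1085; S(2,1) = 10.7700; S(2,2) = 6.4055
Terminal payoffs V(N, i) = max(S_T - K, 0):
  V(2,0) = 7.328469; V(2,1) = 0.000000; V(2,2) = 0.000000
Backward induction: V(k, i) = exp(-r*dt) * [p * V(k+1, i) + (1-p) * V(k+1, i+1)].
  V(1,0) = exp(-r*dt) * [p*7.328469 + (1-p)*0.000000] = 3.398593
  V(1,1) = exp(-r*dt) * [p*0.000000 + (1-p)*0.000000] = 0.000000
  V(0,0) = exp(-r*dt) * [p*3.398593 + (1-p)*0.000000] = 1.576105


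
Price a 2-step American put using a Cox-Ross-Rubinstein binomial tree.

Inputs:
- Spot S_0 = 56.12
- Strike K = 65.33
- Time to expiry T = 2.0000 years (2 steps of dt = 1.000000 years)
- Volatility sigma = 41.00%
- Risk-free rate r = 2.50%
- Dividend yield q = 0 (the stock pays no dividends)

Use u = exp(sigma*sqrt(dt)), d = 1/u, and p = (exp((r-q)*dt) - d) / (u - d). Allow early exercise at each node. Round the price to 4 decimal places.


Answer: Price = V(0,0) = 17.7888

Derivation:
dt = T/N = 1.000000
u = exp(sigma*sqrt(dt)) = 1.506818; d = 1/u = 0.663650
p = (exp((r-q)*dt) - d) / (u - d) = 0.428936
Discount per step: exp(-r*dt) = 0.975310
Stock lattice S(k, i) with i counting down-moves:
  k=0: S(0,0) = 56.1200
  k=1: S(1,0) = 84.5626; S(1,1) = 37.2441
  k=2: S(2,0) = 127.4205; S(2,1) = 56.1200; S(2,2) = 24.7170
Terminal payoffs V(N, i) = max(K - S_T, 0):
  V(2,0) = 0.000000; V(2,1) = 9.210000; V(2,2) = 40.612976
Backward induction: V(k, i) = exp(-r*dt) * [p * V(k+1, i) + (1-p) * V(k+1, i+1)]; then take max(V_cont, immediate exercise) for American.
  V(1,0) = exp(-r*dt) * [p*0.000000 + (1-p)*9.210000] = 5.129642; exercise = 0.000000; V(1,0) = max -> 5.129642
  V(1,1) = exp(-r*dt) * [p*9.210000 + (1-p)*40.612976] = 26.472945; exercise = 28.085948; V(1,1) = max -> 28.085948
  V(0,0) = exp(-r*dt) * [p*5.129642 + (1-p)*28.085948] = 17.788837; exercise = 9.210000; V(0,0) = max -> 17.788837


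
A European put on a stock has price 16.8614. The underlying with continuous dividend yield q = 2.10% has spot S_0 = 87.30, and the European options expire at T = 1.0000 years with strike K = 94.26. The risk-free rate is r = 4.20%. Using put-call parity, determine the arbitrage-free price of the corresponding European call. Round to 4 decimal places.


Put-call parity: C - P = S_0 * exp(-qT) - K * exp(-rT).
S_0 * exp(-qT) = 87.3000 * 0.97921896 = 85.48581561
K * exp(-rT) = 94.2600 * 0.95886978 = 90.38306552
C = P + S*exp(-qT) - K*exp(-rT)
C = 16.8614 + 85.48581561 - 90.38306552 = 11.9642

Answer: Call price = 11.9642


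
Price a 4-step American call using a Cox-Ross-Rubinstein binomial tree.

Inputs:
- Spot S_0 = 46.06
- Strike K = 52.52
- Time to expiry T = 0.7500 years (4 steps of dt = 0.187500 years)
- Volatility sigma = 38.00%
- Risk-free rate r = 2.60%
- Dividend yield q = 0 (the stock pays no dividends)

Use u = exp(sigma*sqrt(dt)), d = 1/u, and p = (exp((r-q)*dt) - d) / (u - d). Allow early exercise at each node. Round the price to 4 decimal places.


Answer: Price = V(0,0) = 4.3216

Derivation:
dt = T/N = 0.187500
u = exp(sigma*sqrt(dt)) = 1.178856; d = 1/u = 0.848280
p = (exp((r-q)*dt) - d) / (u - d) = 0.473739
Discount per step: exp(-r*dt) = 0.995137
Stock lattice S(k, i) with i counting down-moves:
  k=0: S(0,0) = 46.0600
  k=1: S(1,0) = 54.2981; S(1,1) = 39.0718
  k=2: S(2,0) = 64.0097; S(2,1) = 46.0600; S(2,2) = 33.1438
  k=3: S(3,0) = 75.4582; S(3,1) = 54.2981; S(3,2) = 39.0718; S(3,3) = 28.1152
  k=4: S(4,0) = 88.9544; S(4,1) = 64.0097; S(4,2) = 46.0600; S(4,3) = 33.1438; S(4,4) = 23.8496
Terminal payoffs V(N, i) = max(S_T - K, 0):
  V(4,0) = 36.434429; V(4,1) = 11.489694; V(4,2) = 0.000000; V(4,3) = 0.000000; V(4,4) = 0.000000
Backward induction: V(k, i) = exp(-r*dt) * [p * V(k+1, i) + (1-p) * V(k+1, i+1)]; then take max(V_cont, immediate exercise) for American.
  V(3,0) = exp(-r*dt) * [p*36.434429 + (1-p)*11.489694] = 23.193651; exercise = 22.938239; V(3,0) = max -> 23.193651
  V(3,1) = exp(-r*dt) * [p*11.489694 + (1-p)*0.000000] = 5.416649; exercise = 1.778126; V(3,1) = max -> 5.416649
  V(3,2) = exp(-r*dt) * [p*0.000000 + (1-p)*0.000000] = 0.000000; exercise = 0.000000; V(3,2) = max -> 0.000000
  V(3,3) = exp(-r*dt) * [p*0.000000 + (1-p)*0.000000] = 0.000000; exercise = 0.000000; V(3,3) = max -> 0.000000
  V(2,0) = exp(-r*dt) * [p*23.193651 + (1-p)*5.416649] = 13.771016; exercise = 11.489694; V(2,0) = max -> 13.771016
  V(2,1) = exp(-r*dt) * [p*5.416649 + (1-p)*0.000000] = 2.553601; exercise = 0.000000; V(2,1) = max -> 2.553601
  V(2,2) = exp(-r*dt) * [p*0.000000 + (1-p)*0.000000] = 0.000000; exercise = 0.000000; V(2,2) = max -> 0.000000
  V(1,0) = exp(-r*dt) * [p*13.771016 + (1-p)*2.553601] = 7.829470; exercise = 1.778126; V(1,0) = max -> 7.829470
  V(1,1) = exp(-r*dt) * [p*2.553601 + (1-p)*0.000000] = 1.203858; exercise = 0.000000; V(1,1) = max -> 1.203858
  V(0,0) = exp(-r*dt) * [p*7.829470 + (1-p)*1.203858] = 4.321552; exercise = 0.000000; V(0,0) = max -> 4.321552


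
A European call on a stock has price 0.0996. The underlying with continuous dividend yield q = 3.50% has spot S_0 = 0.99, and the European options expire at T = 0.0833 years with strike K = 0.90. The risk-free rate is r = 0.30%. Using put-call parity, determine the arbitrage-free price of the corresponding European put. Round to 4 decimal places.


Put-call parity: C - P = S_0 * exp(-qT) - K * exp(-rT).
S_0 * exp(-qT) = 0.9900 * 0.99708875 = 0.98711786
K * exp(-rT) = 0.9000 * 0.99975013 = 0.89977512
P = C - S*exp(-qT) + K*exp(-rT)
P = 0.0996 - 0.98711786 + 0.89977512 = 0.0123

Answer: Put price = 0.0123


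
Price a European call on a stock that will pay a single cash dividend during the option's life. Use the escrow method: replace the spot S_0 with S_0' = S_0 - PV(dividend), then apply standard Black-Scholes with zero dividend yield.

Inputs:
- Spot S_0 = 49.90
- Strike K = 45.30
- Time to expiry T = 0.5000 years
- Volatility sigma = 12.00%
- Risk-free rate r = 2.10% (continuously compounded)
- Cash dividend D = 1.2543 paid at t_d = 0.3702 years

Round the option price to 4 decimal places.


Answer: Price = 4.1806

Derivation:
PV(D) = D * exp(-r * t_d) = 1.2543 * 0.99225594 = 1.24458663
S_0' = S_0 - PV(D) = 49.9000 - 1.24458663 = 48.65541337
d1 = (ln(S_0'/K) + (r + sigma^2/2)*T) / (sigma*sqrt(T)) = 1.00828762
d2 = d1 - sigma*sqrt(T) = 0.92343481
exp(-rT) = 0.98955493
N(d1) = 0.84334180; N(d2) = 0.82210967
C = S_0' * N(d1) - K * exp(-rT) * N(d2) = 48.65541337 * 0.84334180 - 45.3000 * 0.98955493 * 0.82210967 = 4.1806


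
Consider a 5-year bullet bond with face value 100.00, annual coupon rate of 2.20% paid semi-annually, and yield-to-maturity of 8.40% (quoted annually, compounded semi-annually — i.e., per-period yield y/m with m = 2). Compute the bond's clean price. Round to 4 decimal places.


Answer: Price = 75.1047

Derivation:
Coupon per period c = face * coupon_rate / m = 1.100000
Periods per year m = 2; per-period yield y/m = 0.042000
Number of cashflows N = 10
Cashflows (t years, CF_t, discount factor 1/(1+y/m)^(m*t), PV):
  t = 0.5000: CF_t = 1.100000, DF = 0.959693, PV = 1.055662
  t = 1.0000: CF_t = 1.100000, DF = 0.921010, PV = 1.013112
  t = 1.5000: CF_t = 1.100000, DF = 0.883887, PV = 0.972276
  t = 2.0000: CF_t = 1.100000, DF = 0.848260, PV = 0.933086
  t = 2.5000: CF_t = 1.100000, DF = 0.814069, PV = 0.895476
  t = 3.0000: CF_t = 1.100000, DF = 0.781257, PV = 0.859382
  t = 3.5000: CF_t = 1.100000, DF = 0.749766, PV = 0.824743
  t = 4.0000: CF_t = 1.100000, DF = 0.719545, PV = 0.791500
  t = 4.5000: CF_t = 1.100000, DF = 0.690543, PV = 0.759597
  t = 5.0000: CF_t = 101.100000, DF = 0.662709, PV = 66.999871
Price P = sum_t PV_t = 75.104705


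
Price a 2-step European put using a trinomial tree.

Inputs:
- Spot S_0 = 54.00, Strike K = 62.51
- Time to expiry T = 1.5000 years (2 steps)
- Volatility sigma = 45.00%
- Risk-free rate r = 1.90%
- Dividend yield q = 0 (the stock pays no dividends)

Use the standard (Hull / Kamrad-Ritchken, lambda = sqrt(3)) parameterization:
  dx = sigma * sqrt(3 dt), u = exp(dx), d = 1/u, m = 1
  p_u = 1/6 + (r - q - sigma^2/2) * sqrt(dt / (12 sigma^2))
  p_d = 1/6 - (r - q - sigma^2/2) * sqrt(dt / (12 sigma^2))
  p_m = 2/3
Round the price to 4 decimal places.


dt = T/N = 0.750000; dx = sigma*sqrt(3*dt) = 0.675000
u = exp(dx) = 1.964033; d = 1/u = 0.509156
p_u = 0.120972, p_m = 0.666667, p_d = 0.212361
Discount per step: exp(-r*dt) = 0.985851
Stock lattice S(k, j) with j the centered position index:
  k=0: S(0,+0) = 54.0000
  k=1: S(1,-1) = 27.4944; S(1,+0) = 54.0000; S(1,+1) = 106.0578
  k=2: S(2,-2) = 13.9990; S(2,-1) = 27.4944; S(2,+0) = 54.0000; S(2,+1) = 106.0578; S(2,+2) = 208.3010
Terminal payoffs V(N, j) = max(K - S_T, 0):
  V(2,-2) = 48.511026; V(2,-1) = 35.015553; V(2,+0) = 8.510000; V(2,+1) = 0.000000; V(2,+2) = 0.000000
Backward induction: V(k, j) = exp(-r*dt) * [p_u * V(k+1, j+1) + p_m * V(k+1, j) + p_d * V(k+1, j-1)]
  V(1,-1) = exp(-r*dt) * [p_u*8.510000 + p_m*35.015553 + p_d*48.511026] = 34.184416
  V(1,+0) = exp(-r*dt) * [p_u*0.000000 + p_m*8.510000 + p_d*35.015553] = 12.923793
  V(1,+1) = exp(-r*dt) * [p_u*0.000000 + p_m*0.000000 + p_d*8.510000] = 1.781623
  V(0,+0) = exp(-r*dt) * [p_u*1.781623 + p_m*12.923793 + p_d*34.184416] = 15.863161

Answer: Price = V(0,0) = 15.8632


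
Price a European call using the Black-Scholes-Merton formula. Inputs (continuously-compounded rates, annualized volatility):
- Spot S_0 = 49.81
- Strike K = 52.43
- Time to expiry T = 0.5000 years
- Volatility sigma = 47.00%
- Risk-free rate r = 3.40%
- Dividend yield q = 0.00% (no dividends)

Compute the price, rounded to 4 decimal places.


d1 = (ln(S/K) + (r - q + 0.5*sigma^2) * T) / (sigma * sqrt(T)) = 0.06307338
d2 = d1 - sigma * sqrt(T) = -0.26926680
exp(-rT) = 0.98314368; exp(-qT) = 1.00000000
C = S_0 * exp(-qT) * N(d1) - K * exp(-rT) * N(d2)
N(d1) = 0.52514597; N(d2) = 0.39386219
C = 49.8100 * 1.00000000 * 0.52514597 - 52.4300 * 0.98314368 * 0.39386219 = 5.8554

Answer: Price = 5.8554


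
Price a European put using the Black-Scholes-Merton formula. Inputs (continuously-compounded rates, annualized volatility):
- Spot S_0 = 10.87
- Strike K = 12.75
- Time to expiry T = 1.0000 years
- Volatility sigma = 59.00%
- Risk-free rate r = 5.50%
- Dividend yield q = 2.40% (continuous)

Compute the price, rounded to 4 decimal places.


Answer: Price = 3.4190

Derivation:
d1 = (ln(S/K) + (r - q + 0.5*sigma^2) * T) / (sigma * sqrt(T)) = 0.07716174
d2 = d1 - sigma * sqrt(T) = -0.51283826
exp(-rT) = 0.94648515; exp(-qT) = 0.97628571
P = K * exp(-rT) * N(-d2) - S_0 * exp(-qT) * N(-d1)
N(-d1) = 0.46924744; N(-d2) = 0.69596777
P = 12.7500 * 0.94648515 * 0.69596777 - 10.8700 * 0.97628571 * 0.46924744 = 3.4190


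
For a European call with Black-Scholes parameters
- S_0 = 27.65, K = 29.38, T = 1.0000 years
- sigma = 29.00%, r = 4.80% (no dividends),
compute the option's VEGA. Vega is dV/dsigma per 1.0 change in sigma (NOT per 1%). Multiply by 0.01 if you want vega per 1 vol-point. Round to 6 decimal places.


d1 = 0.1012467490; d2 = -0.1887532510
phi(d1) = 0.3969027521; exp(-qT) = 1.0000000000; exp(-rT) = 0.9531337871
Vega = S * exp(-qT) * phi(d1) * sqrt(T) = 27.6500 * 1.0000000000 * 0.3969027521 * 1.0000000000 = 10.974361

Answer: Vega = 10.974361


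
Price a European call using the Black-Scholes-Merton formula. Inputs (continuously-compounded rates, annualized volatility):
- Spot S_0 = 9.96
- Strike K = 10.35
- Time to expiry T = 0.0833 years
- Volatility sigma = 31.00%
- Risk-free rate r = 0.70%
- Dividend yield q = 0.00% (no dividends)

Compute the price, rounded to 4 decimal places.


d1 = (ln(S/K) + (r - q + 0.5*sigma^2) * T) / (sigma * sqrt(T)) = -0.37804020
d2 = d1 - sigma * sqrt(T) = -0.46751159
exp(-rT) = 0.99941707; exp(-qT) = 1.00000000
C = S_0 * exp(-qT) * N(d1) - K * exp(-rT) * N(d2)
N(d1) = 0.35270036; N(d2) = 0.32006695
C = 9.9600 * 1.00000000 * 0.35270036 - 10.3500 * 0.99941707 * 0.32006695 = 0.2021

Answer: Price = 0.2021


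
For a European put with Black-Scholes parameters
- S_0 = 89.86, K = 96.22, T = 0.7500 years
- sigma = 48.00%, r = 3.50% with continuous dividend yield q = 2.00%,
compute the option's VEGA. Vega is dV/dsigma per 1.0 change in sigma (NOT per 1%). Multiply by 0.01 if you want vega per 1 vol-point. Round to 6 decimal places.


Answer: Vega = 30.508188

Derivation:
d1 = 0.0704022539; d2 = -0.3452899399
phi(d1) = 0.3979548303; exp(-qT) = 0.9851119396; exp(-rT) = 0.9740915363
Vega = S * exp(-qT) * phi(d1) * sqrt(T) = 89.8600 * 0.9851119396 * 0.3979548303 * 0.8660254038 = 30.508188


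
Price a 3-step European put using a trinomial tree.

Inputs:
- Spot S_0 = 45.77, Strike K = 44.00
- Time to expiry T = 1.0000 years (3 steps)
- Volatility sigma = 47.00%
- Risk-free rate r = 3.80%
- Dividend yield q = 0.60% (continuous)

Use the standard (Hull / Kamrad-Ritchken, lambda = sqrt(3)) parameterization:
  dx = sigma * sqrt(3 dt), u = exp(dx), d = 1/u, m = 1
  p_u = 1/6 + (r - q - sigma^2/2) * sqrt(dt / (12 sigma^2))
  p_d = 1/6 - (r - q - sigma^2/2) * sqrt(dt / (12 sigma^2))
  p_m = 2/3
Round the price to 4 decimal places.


Answer: Price = V(0,0) = 6.2113

Derivation:
dt = T/N = 0.333333; dx = sigma*sqrt(3*dt) = 0.470000
u = exp(dx) = 1.599994; d = 1/u = 0.625002
p_u = 0.138848, p_m = 0.666667, p_d = 0.194486
Discount per step: exp(-r*dt) = 0.987413
Stock lattice S(k, j) with j the centered position index:
  k=0: S(0,+0) = 45.7700
  k=1: S(1,-1) = 28.6064; S(1,+0) = 45.7700; S(1,+1) = 73.2317
  k=2: S(2,-2) = 17.8790; S(2,-1) = 28.6064; S(2,+0) = 45.7700; S(2,+1) = 73.2317; S(2,+2) = 117.1703
  k=3: S(3,-3) = 11.1744; S(3,-2) = 17.8790; S(3,-1) = 28.6064; S(3,+0) = 45.7700; S(3,+1) = 73.2317; S(3,+2) = 117.1703; S(3,+3) = 187.4719
Terminal payoffs V(N, j) = max(K - S_T, 0):
  V(3,-3) = 32.825562; V(3,-2) = 26.120964; V(3,-1) = 15.393646; V(3,+0) = 0.000000; V(3,+1) = 0.000000; V(3,+2) = 0.000000; V(3,+3) = 0.000000
Backward induction: V(k, j) = exp(-r*dt) * [p_u * V(k+1, j+1) + p_m * V(k+1, j) + p_d * V(k+1, j-1)]
  V(2,-2) = exp(-r*dt) * [p_u*15.393646 + p_m*26.120964 + p_d*32.825562] = 25.609008
  V(2,-1) = exp(-r*dt) * [p_u*0.000000 + p_m*15.393646 + p_d*26.120964] = 15.149474
  V(2,+0) = exp(-r*dt) * [p_u*0.000000 + p_m*0.000000 + p_d*15.393646] = 2.956163
  V(2,+1) = exp(-r*dt) * [p_u*0.000000 + p_m*0.000000 + p_d*0.000000] = 0.000000
  V(2,+2) = exp(-r*dt) * [p_u*0.000000 + p_m*0.000000 + p_d*0.000000] = 0.000000
  V(1,-1) = exp(-r*dt) * [p_u*2.956163 + p_m*15.149474 + p_d*25.609008] = 15.295716
  V(1,+0) = exp(-r*dt) * [p_u*0.000000 + p_m*2.956163 + p_d*15.149474] = 4.855242
  V(1,+1) = exp(-r*dt) * [p_u*0.000000 + p_m*0.000000 + p_d*2.956163] = 0.567695
  V(0,+0) = exp(-r*dt) * [p_u*0.567695 + p_m*4.855242 + p_d*15.295716] = 6.211274


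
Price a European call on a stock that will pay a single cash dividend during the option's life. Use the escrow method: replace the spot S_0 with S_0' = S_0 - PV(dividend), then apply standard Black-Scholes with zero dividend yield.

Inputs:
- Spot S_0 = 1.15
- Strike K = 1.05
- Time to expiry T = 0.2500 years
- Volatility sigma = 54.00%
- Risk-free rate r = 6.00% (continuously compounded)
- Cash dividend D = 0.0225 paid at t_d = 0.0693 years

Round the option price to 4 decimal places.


Answer: Price = 0.1685

Derivation:
PV(D) = D * exp(-r * t_d) = 0.0225 * 0.99585063 = 0.02240664
S_0' = S_0 - PV(D) = 1.1500 - 0.02240664 = 1.12759336
d1 = (ln(S_0'/K) + (r + sigma^2/2)*T) / (sigma*sqrt(T)) = 0.45461270
d2 = d1 - sigma*sqrt(T) = 0.18461270
exp(-rT) = 0.98511194
N(d1) = 0.67530605; N(d2) = 0.57323359
C = S_0' * N(d1) - K * exp(-rT) * N(d2) = 1.12759336 * 0.67530605 - 1.0500 * 0.98511194 * 0.57323359 = 0.1685


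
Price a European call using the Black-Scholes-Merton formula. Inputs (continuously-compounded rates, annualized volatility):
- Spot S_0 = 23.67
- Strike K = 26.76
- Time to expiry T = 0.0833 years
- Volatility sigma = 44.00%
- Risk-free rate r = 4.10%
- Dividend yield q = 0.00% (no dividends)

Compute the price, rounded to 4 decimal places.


Answer: Price = 0.2976

Derivation:
d1 = (ln(S/K) + (r - q + 0.5*sigma^2) * T) / (sigma * sqrt(T)) = -0.87581403
d2 = d1 - sigma * sqrt(T) = -1.00280568
exp(-rT) = 0.99659053; exp(-qT) = 1.00000000
C = S_0 * exp(-qT) * N(d1) - K * exp(-rT) * N(d2)
N(d1) = 0.19056557; N(d2) = 0.15797731
C = 23.6700 * 1.00000000 * 0.19056557 - 26.7600 * 0.99659053 * 0.15797731 = 0.2976


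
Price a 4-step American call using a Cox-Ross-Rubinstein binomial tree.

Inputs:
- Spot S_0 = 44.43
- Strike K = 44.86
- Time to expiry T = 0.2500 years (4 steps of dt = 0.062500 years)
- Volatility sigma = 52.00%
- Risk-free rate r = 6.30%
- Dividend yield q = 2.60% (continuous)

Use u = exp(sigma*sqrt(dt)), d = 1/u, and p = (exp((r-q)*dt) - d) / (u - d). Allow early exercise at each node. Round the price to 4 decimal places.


dt = T/N = 0.062500
u = exp(sigma*sqrt(dt)) = 1.138828; d = 1/u = 0.878095
p = (exp((r-q)*dt) - d) / (u - d) = 0.476425
Discount per step: exp(-r*dt) = 0.996070
Stock lattice S(k, i) with i counting down-moves:
  k=0: S(0,0) = 44.4300
  k=1: S(1,0) = 50.5981; S(1,1) = 39.0138
  k=2: S(2,0) = 57.6226; S(2,1) = 44.4300; S(2,2) = 34.2578
  k=3: S(3,0) = 65.6223; S(3,1) = 50.5981; S(3,2) = 39.0138; S(3,3) = 30.0816
  k=4: S(4,0) = 74.7325; S(4,1) = 57.6226; S(4,2) = 44.4300; S(4,3) = 34.2578; S(4,4) = 26.4145
Terminal payoffs V(N, i) = max(S_T - K, 0):
  V(4,0) = 29.872488; V(4,1) = 12.762604; V(4,2) = 0.000000; V(4,3) = 0.000000; V(4,4) = 0.000000
Backward induction: V(k, i) = exp(-r*dt) * [p * V(k+1, i) + (1-p) * V(k+1, i+1)]; then take max(V_cont, immediate exercise) for American.
  V(3,0) = exp(-r*dt) * [p*29.872488 + (1-p)*12.762604] = 20.831996; exercise = 20.762257; V(3,0) = max -> 20.831996
  V(3,1) = exp(-r*dt) * [p*12.762604 + (1-p)*0.000000] = 6.056531; exercise = 5.738145; V(3,1) = max -> 6.056531
  V(3,2) = exp(-r*dt) * [p*0.000000 + (1-p)*0.000000] = 0.000000; exercise = 0.000000; V(3,2) = max -> 0.000000
  V(3,3) = exp(-r*dt) * [p*0.000000 + (1-p)*0.000000] = 0.000000; exercise = 0.000000; V(3,3) = max -> 0.000000
  V(2,0) = exp(-r*dt) * [p*20.831996 + (1-p)*6.056531] = 13.044471; exercise = 12.762604; V(2,0) = max -> 13.044471
  V(2,1) = exp(-r*dt) * [p*6.056531 + (1-p)*0.000000] = 2.874145; exercise = 0.000000; V(2,1) = max -> 2.874145
  V(2,2) = exp(-r*dt) * [p*0.000000 + (1-p)*0.000000] = 0.000000; exercise = 0.000000; V(2,2) = max -> 0.000000
  V(1,0) = exp(-r*dt) * [p*13.044471 + (1-p)*2.874145] = 7.689208; exercise = 5.738145; V(1,0) = max -> 7.689208
  V(1,1) = exp(-r*dt) * [p*2.874145 + (1-p)*0.000000] = 1.363934; exercise = 0.000000; V(1,1) = max -> 1.363934
  V(0,0) = exp(-r*dt) * [p*7.689208 + (1-p)*1.363934] = 4.360252; exercise = 0.000000; V(0,0) = max -> 4.360252

Answer: Price = V(0,0) = 4.3603


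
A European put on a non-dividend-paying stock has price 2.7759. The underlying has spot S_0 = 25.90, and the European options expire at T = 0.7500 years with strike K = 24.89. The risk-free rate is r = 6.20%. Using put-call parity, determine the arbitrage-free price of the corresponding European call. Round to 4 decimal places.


Put-call parity: C - P = S_0 * exp(-qT) - K * exp(-rT).
S_0 * exp(-qT) = 25.9000 * 1.00000000 = 25.90000000
K * exp(-rT) = 24.8900 * 0.95456456 = 23.75911191
C = P + S*exp(-qT) - K*exp(-rT)
C = 2.7759 + 25.90000000 - 23.75911191 = 4.9168

Answer: Call price = 4.9168


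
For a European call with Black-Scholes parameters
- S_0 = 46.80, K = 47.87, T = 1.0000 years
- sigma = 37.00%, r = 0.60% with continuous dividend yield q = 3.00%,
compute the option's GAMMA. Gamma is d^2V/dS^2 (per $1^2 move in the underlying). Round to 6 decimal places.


Answer: Gamma = 0.022319

Derivation:
d1 = 0.0590383771; d2 = -0.3109616229
phi(d1) = 0.3982476233; exp(-qT) = 0.9704455335; exp(-rT) = 0.9940179641
Gamma = exp(-qT) * phi(d1) / (S * sigma * sqrt(T)) = 0.9704455335 * 0.3982476233 / (46.8000 * 0.3700 * 1.0000000000) = 0.022319


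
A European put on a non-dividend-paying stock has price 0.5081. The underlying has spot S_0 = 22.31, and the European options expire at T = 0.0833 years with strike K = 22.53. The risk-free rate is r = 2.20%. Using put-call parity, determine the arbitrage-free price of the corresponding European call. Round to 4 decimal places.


Answer: Call price = 0.3294

Derivation:
Put-call parity: C - P = S_0 * exp(-qT) - K * exp(-rT).
S_0 * exp(-qT) = 22.3100 * 1.00000000 = 22.31000000
K * exp(-rT) = 22.5300 * 0.99816908 = 22.48874933
C = P + S*exp(-qT) - K*exp(-rT)
C = 0.5081 + 22.31000000 - 22.48874933 = 0.3294


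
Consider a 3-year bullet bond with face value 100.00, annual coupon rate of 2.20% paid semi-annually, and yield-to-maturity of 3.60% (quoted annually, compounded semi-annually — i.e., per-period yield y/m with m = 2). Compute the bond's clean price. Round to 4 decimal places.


Coupon per period c = face * coupon_rate / m = 1.100000
Periods per year m = 2; per-period yield y/m = 0.018000
Number of cashflows N = 6
Cashflows (t years, CF_t, discount factor 1/(1+y/m)^(m*t), PV):
  t = 0.5000: CF_t = 1.100000, DF = 0.982318, PV = 1.080550
  t = 1.0000: CF_t = 1.100000, DF = 0.964949, PV = 1.061444
  t = 1.5000: CF_t = 1.100000, DF = 0.947887, PV = 1.042676
  t = 2.0000: CF_t = 1.100000, DF = 0.931127, PV = 1.024240
  t = 2.5000: CF_t = 1.100000, DF = 0.914663, PV = 1.006129
  t = 3.0000: CF_t = 101.100000, DF = 0.898490, PV = 90.837357
Price P = sum_t PV_t = 96.052396

Answer: Price = 96.0524


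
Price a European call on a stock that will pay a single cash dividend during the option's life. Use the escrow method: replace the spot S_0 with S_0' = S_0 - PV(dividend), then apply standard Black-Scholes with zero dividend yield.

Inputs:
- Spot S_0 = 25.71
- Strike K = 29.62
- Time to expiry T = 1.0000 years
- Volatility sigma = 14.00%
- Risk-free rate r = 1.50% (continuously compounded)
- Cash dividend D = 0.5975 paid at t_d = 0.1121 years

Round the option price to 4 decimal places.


Answer: Price = 0.2745

Derivation:
PV(D) = D * exp(-r * t_d) = 0.5975 * 0.99831991 = 0.59649615
S_0' = S_0 - PV(D) = 25.7100 - 0.59649615 = 25.11350385
d1 = (ln(S_0'/K) + (r + sigma^2/2)*T) / (sigma*sqrt(T)) = -1.00174361
d2 = d1 - sigma*sqrt(T) = -1.14174361
exp(-rT) = 0.98511194
N(d1) = 0.15823372; N(d2) = 0.12678030
C = S_0' * N(d1) - K * exp(-rT) * N(d2) = 25.11350385 * 0.15823372 - 29.6200 * 0.98511194 * 0.12678030 = 0.2745


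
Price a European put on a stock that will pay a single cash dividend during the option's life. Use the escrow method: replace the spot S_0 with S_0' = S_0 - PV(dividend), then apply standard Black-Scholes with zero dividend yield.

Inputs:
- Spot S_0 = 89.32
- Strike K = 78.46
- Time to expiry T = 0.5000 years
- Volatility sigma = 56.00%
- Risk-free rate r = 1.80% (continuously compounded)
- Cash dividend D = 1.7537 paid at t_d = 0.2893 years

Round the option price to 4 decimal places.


PV(D) = D * exp(-r * t_d) = 1.7537 * 0.99480614 = 1.74459152
S_0' = S_0 - PV(D) = 89.3200 - 1.74459152 = 87.57540848
d1 = (ln(S_0'/K) + (r + sigma^2/2)*T) / (sigma*sqrt(T)) = 0.49828626
d2 = d1 - sigma*sqrt(T) = 0.10230646
exp(-rT) = 0.99104038
N(-d1) = 0.30914115; N(-d2) = 0.45925671
P = K * exp(-rT) * N(-d2) - S_0' * N(-d1) = 78.4600 * 0.99104038 * 0.45925671 - 87.57540848 * 0.30914115 = 8.6373

Answer: Price = 8.6373


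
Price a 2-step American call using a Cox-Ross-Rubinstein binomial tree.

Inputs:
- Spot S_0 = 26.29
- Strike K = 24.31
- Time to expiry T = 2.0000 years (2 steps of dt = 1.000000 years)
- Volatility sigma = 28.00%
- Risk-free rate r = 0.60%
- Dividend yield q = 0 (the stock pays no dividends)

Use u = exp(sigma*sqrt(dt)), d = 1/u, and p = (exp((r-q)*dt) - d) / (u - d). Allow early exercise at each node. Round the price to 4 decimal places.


dt = T/N = 1.000000
u = exp(sigma*sqrt(dt)) = 1.323130; d = 1/u = 0.755784
p = (exp((r-q)*dt) - d) / (u - d) = 0.441061
Discount per step: exp(-r*dt) = 0.994018
Stock lattice S(k, i) with i counting down-moves:
  k=0: S(0,0) = 26.2900
  k=1: S(1,0) = 34.7851; S(1,1) = 19.8696
  k=2: S(2,0) = 46.0252; S(2,1) = 26.2900; S(2,2) = 15.0171
Terminal payoffs V(N, i) = max(S_T - K, 0):
  V(2,0) = 21.715180; V(2,1) = 1.980000; V(2,2) = 0.000000
Backward induction: V(k, i) = exp(-r*dt) * [p * V(k+1, i) + (1-p) * V(k+1, i+1)]; then take max(V_cont, immediate exercise) for American.
  V(1,0) = exp(-r*dt) * [p*21.715180 + (1-p)*1.980000] = 10.620506; exercise = 10.475083; V(1,0) = max -> 10.620506
  V(1,1) = exp(-r*dt) * [p*1.980000 + (1-p)*0.000000] = 0.868077; exercise = 0.000000; V(1,1) = max -> 0.868077
  V(0,0) = exp(-r*dt) * [p*10.620506 + (1-p)*0.868077] = 5.138570; exercise = 1.980000; V(0,0) = max -> 5.138570

Answer: Price = V(0,0) = 5.1386


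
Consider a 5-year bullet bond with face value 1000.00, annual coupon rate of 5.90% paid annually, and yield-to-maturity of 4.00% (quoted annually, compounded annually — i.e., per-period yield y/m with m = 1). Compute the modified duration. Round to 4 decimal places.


Coupon per period c = face * coupon_rate / m = 59.000000
Periods per year m = 1; per-period yield y/m = 0.040000
Number of cashflows N = 5
Cashflows (t years, CF_t, discount factor 1/(1+y/m)^(m*t), PV):
  t = 1.0000: CF_t = 59.000000, DF = 0.961538, PV = 56.730769
  t = 2.0000: CF_t = 59.000000, DF = 0.924556, PV = 54.548817
  t = 3.0000: CF_t = 59.000000, DF = 0.888996, PV = 52.450785
  t = 4.0000: CF_t = 59.000000, DF = 0.854804, PV = 50.433447
  t = 5.0000: CF_t = 1059.000000, DF = 0.821927, PV = 870.420806
Price P = sum_t PV_t = 1084.584624
First compute Macaulay numerator sum_t t * PV_t:
  t * PV_t at t = 1.0000: 56.730769
  t * PV_t at t = 2.0000: 109.097633
  t * PV_t at t = 3.0000: 157.352355
  t * PV_t at t = 4.0000: 201.733789
  t * PV_t at t = 5.0000: 4352.104030
Macaulay duration D = 4877.018577 / 1084.584624 = 4.496669
Modified duration = D / (1 + y/m) = 4.496669 / (1 + 0.040000) = 4.323721

Answer: Modified duration = 4.3237


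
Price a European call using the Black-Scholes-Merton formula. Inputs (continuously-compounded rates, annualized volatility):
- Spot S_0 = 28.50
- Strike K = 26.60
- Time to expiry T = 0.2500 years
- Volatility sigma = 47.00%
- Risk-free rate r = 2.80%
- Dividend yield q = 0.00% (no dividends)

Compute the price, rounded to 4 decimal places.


d1 = (ln(S/K) + (r - q + 0.5*sigma^2) * T) / (sigma * sqrt(T)) = 0.44087392
d2 = d1 - sigma * sqrt(T) = 0.20587392
exp(-rT) = 0.99302444; exp(-qT) = 1.00000000
C = S_0 * exp(-qT) * N(d1) - K * exp(-rT) * N(d2)
N(d1) = 0.67034786; N(d2) = 0.58155530
C = 28.5000 * 1.00000000 * 0.67034786 - 26.6000 * 0.99302444 * 0.58155530 = 3.7435

Answer: Price = 3.7435


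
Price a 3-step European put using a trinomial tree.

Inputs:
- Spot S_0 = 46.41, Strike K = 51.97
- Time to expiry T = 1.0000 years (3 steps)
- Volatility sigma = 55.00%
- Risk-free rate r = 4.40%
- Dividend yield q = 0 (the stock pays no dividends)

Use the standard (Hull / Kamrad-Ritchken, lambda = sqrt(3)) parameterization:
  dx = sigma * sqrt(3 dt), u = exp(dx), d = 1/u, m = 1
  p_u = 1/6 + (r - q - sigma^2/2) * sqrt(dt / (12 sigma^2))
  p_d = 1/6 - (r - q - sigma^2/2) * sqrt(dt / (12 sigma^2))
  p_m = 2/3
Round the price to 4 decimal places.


Answer: Price = V(0,0) = 12.0307

Derivation:
dt = T/N = 0.333333; dx = sigma*sqrt(3*dt) = 0.550000
u = exp(dx) = 1.733253; d = 1/u = 0.576950
p_u = 0.134167, p_m = 0.666667, p_d = 0.199167
Discount per step: exp(-r*dt) = 0.985440
Stock lattice S(k, j) with j the centered position index:
  k=0: S(0,+0) = 46.4100
  k=1: S(1,-1) = 26.7762; S(1,+0) = 46.4100; S(1,+1) = 80.4403
  k=2: S(2,-2) = 15.4485; S(2,-1) = 26.7762; S(2,+0) = 46.4100; S(2,+1) = 80.4403; S(2,+2) = 139.4233
  k=3: S(3,-3) = 8.9130; S(3,-2) = 15.4485; S(3,-1) = 26.7762; S(3,+0) = 46.4100; S(3,+1) = 80.4403; S(3,+2) = 139.4233; S(3,+3) = 241.6559
Terminal payoffs V(N, j) = max(K - S_T, 0):
  V(3,-3) = 43.056964; V(3,-2) = 36.521453; V(3,-1) = 25.193759; V(3,+0) = 5.560000; V(3,+1) = 0.000000; V(3,+2) = 0.000000; V(3,+3) = 0.000000
Backward induction: V(k, j) = exp(-r*dt) * [p_u * V(k+1, j+1) + p_m * V(k+1, j) + p_d * V(k+1, j-1)]
  V(2,-2) = exp(-r*dt) * [p_u*25.193759 + p_m*36.521453 + p_d*43.056964] = 35.774747
  V(2,-1) = exp(-r*dt) * [p_u*5.560000 + p_m*25.193759 + p_d*36.521453] = 24.454355
  V(2,+0) = exp(-r*dt) * [p_u*0.000000 + p_m*5.560000 + p_d*25.193759] = 8.597399
  V(2,+1) = exp(-r*dt) * [p_u*0.000000 + p_m*0.000000 + p_d*5.560000] = 1.091244
  V(2,+2) = exp(-r*dt) * [p_u*0.000000 + p_m*0.000000 + p_d*0.000000] = 0.000000
  V(1,-1) = exp(-r*dt) * [p_u*8.597399 + p_m*24.454355 + p_d*35.774747] = 24.223627
  V(1,+0) = exp(-r*dt) * [p_u*1.091244 + p_m*8.597399 + p_d*24.454355] = 10.592006
  V(1,+1) = exp(-r*dt) * [p_u*0.000000 + p_m*1.091244 + p_d*8.597399] = 2.404288
  V(0,+0) = exp(-r*dt) * [p_u*2.404288 + p_m*10.592006 + p_d*24.223627] = 12.030701


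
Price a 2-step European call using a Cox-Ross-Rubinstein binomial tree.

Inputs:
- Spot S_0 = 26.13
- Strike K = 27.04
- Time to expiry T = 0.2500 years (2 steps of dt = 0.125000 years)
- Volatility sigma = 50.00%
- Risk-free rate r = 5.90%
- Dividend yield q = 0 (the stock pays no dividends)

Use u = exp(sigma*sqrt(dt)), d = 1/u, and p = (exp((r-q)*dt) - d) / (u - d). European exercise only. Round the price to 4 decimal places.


dt = T/N = 0.125000
u = exp(sigma*sqrt(dt)) = 1.193365; d = 1/u = 0.837967
p = (exp((r-q)*dt) - d) / (u - d) = 0.476749
Discount per step: exp(-r*dt) = 0.992652
Stock lattice S(k, i) with i counting down-moves:
  k=0: S(0,0) = 26.1300
  k=1: S(1,0) = 31.1826; S(1,1) = 21.8961
  k=2: S(2,0) = 37.2122; S(2,1) = 26.1300; S(2,2) = 18.3482
Terminal payoffs V(N, i) = max(S_T - K, 0):
  V(2,0) = 10.172230; V(2,1) = 0.000000; V(2,2) = 0.000000
Backward induction: V(k, i) = exp(-r*dt) * [p * V(k+1, i) + (1-p) * V(k+1, i+1)].
  V(1,0) = exp(-r*dt) * [p*10.172230 + (1-p)*0.000000] = 4.813963
  V(1,1) = exp(-r*dt) * [p*0.000000 + (1-p)*0.000000] = 0.000000
  V(0,0) = exp(-r*dt) * [p*4.813963 + (1-p)*0.000000] = 2.278187

Answer: Price = V(0,0) = 2.2782


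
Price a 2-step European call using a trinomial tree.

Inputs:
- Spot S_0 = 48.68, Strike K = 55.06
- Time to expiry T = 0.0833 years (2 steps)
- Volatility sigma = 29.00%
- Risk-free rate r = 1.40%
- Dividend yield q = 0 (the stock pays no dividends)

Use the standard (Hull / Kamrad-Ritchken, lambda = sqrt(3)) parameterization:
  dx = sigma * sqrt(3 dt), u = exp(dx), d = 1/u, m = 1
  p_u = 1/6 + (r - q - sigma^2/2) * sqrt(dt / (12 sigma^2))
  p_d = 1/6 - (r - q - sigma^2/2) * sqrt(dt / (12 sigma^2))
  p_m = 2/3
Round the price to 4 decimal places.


Answer: Price = V(0,0) = 0.1216

Derivation:
dt = T/N = 0.041650; dx = sigma*sqrt(3*dt) = 0.102510
u = exp(dx) = 1.107948; d = 1/u = 0.902569
p_u = 0.160968, p_m = 0.666667, p_d = 0.172365
Discount per step: exp(-r*dt) = 0.999417
Stock lattice S(k, j) with j the centered position index:
  k=0: S(0,+0) = 48.6800
  k=1: S(1,-1) = 43.9371; S(1,+0) = 48.6800; S(1,+1) = 53.9349
  k=2: S(2,-2) = 39.6562; S(2,-1) = 43.9371; S(2,+0) = 48.6800; S(2,+1) = 53.9349; S(2,+2) = 59.7571
Terminal payoffs V(N, j) = max(S_T - K, 0):
  V(2,-2) = 0.000000; V(2,-1) = 0.000000; V(2,+0) = 0.000000; V(2,+1) = 0.000000; V(2,+2) = 4.697112
Backward induction: V(k, j) = exp(-r*dt) * [p_u * V(k+1, j+1) + p_m * V(k+1, j) + p_d * V(k+1, j-1)]
  V(1,-1) = exp(-r*dt) * [p_u*0.000000 + p_m*0.000000 + p_d*0.000000] = 0.000000
  V(1,+0) = exp(-r*dt) * [p_u*0.000000 + p_m*0.000000 + p_d*0.000000] = 0.000000
  V(1,+1) = exp(-r*dt) * [p_u*4.697112 + p_m*0.000000 + p_d*0.000000] = 0.755645
  V(0,+0) = exp(-r*dt) * [p_u*0.755645 + p_m*0.000000 + p_d*0.000000] = 0.121564


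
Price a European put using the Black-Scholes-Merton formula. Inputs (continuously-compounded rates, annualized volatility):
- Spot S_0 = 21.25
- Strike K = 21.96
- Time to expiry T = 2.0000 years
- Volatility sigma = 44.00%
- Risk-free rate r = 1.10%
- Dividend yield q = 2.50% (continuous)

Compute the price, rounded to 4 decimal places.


Answer: Price = 5.7509

Derivation:
d1 = (ln(S/K) + (r - q + 0.5*sigma^2) * T) / (sigma * sqrt(T)) = 0.21331206
d2 = d1 - sigma * sqrt(T) = -0.40894190
exp(-rT) = 0.97824024; exp(-qT) = 0.95122942
P = K * exp(-rT) * N(-d2) - S_0 * exp(-qT) * N(-d1)
N(-d1) = 0.41554178; N(-d2) = 0.65870885
P = 21.9600 * 0.97824024 * 0.65870885 - 21.2500 * 0.95122942 * 0.41554178 = 5.7509


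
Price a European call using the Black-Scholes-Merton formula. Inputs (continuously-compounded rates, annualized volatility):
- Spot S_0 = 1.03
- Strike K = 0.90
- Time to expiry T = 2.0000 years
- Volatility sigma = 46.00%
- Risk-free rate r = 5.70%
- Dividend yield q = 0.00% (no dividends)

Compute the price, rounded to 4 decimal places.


d1 = (ln(S/K) + (r - q + 0.5*sigma^2) * T) / (sigma * sqrt(T)) = 0.70790507
d2 = d1 - sigma * sqrt(T) = 0.05736683
exp(-rT) = 0.89225796; exp(-qT) = 1.00000000
C = S_0 * exp(-qT) * N(d1) - K * exp(-rT) * N(d2)
N(d1) = 0.76049789; N(d2) = 0.52287351
C = 1.0300 * 1.00000000 * 0.76049789 - 0.9000 * 0.89225796 * 0.52287351 = 0.3634

Answer: Price = 0.3634
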